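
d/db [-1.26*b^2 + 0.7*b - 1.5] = 0.7 - 2.52*b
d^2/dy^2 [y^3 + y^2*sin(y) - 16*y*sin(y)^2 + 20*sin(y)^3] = -y^2*sin(y) + 4*y*cos(y) - 32*y*cos(2*y) + 6*y - 13*sin(y) - 32*sin(2*y) + 45*sin(3*y)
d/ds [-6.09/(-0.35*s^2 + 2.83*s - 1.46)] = (17.2347 - 4.263*s)/(0.35*s^2 - 2.83*s + 1.46)^2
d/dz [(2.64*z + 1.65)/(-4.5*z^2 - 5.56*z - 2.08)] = (11.88*z^2 + 14.85*z + 3.6828)/(20.25*z^4 + 50.04*z^3 + 49.6336*z^2 + 23.1296*z + 4.3264)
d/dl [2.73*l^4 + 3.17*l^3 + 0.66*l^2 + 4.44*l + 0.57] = 10.92*l^3 + 9.51*l^2 + 1.32*l + 4.44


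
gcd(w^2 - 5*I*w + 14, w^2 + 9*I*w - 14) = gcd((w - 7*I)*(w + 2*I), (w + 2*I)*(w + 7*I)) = w + 2*I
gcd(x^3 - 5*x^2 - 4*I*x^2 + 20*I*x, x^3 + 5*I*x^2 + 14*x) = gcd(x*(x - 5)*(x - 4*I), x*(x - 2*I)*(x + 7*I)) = x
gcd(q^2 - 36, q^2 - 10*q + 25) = 1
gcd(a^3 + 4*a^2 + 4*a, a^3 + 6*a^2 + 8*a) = a^2 + 2*a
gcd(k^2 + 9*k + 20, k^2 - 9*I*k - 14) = 1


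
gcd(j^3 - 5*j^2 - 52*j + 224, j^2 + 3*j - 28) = j^2 + 3*j - 28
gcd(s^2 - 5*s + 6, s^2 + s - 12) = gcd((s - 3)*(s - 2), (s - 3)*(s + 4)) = s - 3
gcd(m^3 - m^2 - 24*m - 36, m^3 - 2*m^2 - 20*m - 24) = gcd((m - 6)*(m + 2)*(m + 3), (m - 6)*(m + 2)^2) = m^2 - 4*m - 12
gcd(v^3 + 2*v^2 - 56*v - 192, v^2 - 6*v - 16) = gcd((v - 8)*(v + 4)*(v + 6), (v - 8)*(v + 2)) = v - 8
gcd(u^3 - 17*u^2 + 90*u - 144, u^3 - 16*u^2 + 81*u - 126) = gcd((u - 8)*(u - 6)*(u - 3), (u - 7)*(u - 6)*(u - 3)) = u^2 - 9*u + 18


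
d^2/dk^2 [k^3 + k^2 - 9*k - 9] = 6*k + 2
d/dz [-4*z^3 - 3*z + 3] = -12*z^2 - 3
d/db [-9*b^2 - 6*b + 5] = -18*b - 6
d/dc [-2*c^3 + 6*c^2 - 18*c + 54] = -6*c^2 + 12*c - 18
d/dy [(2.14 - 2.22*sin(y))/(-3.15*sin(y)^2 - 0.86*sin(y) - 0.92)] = (-6.993*sin(y)^2 + 13.482*sin(y) + 3.8828)*cos(y)/(9.9225*sin(y)^4 + 5.418*sin(y)^3 + 6.5356*sin(y)^2 + 1.5824*sin(y) + 0.8464)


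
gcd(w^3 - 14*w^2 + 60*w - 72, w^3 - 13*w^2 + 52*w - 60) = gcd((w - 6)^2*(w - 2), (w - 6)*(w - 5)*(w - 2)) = w^2 - 8*w + 12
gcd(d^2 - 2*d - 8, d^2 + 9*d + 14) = d + 2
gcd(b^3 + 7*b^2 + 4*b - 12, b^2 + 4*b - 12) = b + 6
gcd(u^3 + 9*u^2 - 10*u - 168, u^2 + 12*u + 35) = u + 7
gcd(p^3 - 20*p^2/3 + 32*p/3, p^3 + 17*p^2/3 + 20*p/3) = p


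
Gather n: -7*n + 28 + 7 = 35 - 7*n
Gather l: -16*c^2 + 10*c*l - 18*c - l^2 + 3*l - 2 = -16*c^2 - 18*c - l^2 + l*(10*c + 3) - 2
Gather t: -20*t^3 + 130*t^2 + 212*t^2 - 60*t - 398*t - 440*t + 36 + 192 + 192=-20*t^3 + 342*t^2 - 898*t + 420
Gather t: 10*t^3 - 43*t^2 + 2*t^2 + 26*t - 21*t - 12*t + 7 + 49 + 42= 10*t^3 - 41*t^2 - 7*t + 98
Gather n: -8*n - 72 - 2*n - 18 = -10*n - 90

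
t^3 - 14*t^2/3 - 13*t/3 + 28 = (t - 4)*(t - 3)*(t + 7/3)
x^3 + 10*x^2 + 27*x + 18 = (x + 1)*(x + 3)*(x + 6)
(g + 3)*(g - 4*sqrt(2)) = g^2 - 4*sqrt(2)*g + 3*g - 12*sqrt(2)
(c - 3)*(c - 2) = c^2 - 5*c + 6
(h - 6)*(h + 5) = h^2 - h - 30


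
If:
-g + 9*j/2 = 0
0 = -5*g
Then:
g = 0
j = 0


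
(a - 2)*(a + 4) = a^2 + 2*a - 8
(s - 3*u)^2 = s^2 - 6*s*u + 9*u^2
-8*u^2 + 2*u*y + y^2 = (-2*u + y)*(4*u + y)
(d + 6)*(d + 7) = d^2 + 13*d + 42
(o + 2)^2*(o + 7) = o^3 + 11*o^2 + 32*o + 28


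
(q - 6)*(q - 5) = q^2 - 11*q + 30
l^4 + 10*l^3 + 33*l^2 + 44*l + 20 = (l + 1)*(l + 2)^2*(l + 5)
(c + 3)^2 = c^2 + 6*c + 9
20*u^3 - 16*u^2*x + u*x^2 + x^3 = (-2*u + x)^2*(5*u + x)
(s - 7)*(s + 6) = s^2 - s - 42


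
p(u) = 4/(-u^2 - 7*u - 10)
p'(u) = 4*(2*u + 7)/(-u^2 - 7*u - 10)^2 = 4*(2*u + 7)/(u^2 + 7*u + 10)^2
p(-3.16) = 1.87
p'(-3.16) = 0.60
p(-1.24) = -1.40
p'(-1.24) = 2.21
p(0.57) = -0.28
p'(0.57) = 0.16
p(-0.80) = -0.79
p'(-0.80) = 0.85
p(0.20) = -0.35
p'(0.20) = 0.23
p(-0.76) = -0.76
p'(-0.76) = 0.79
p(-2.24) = 6.04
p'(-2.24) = 22.97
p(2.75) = -0.11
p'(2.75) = 0.04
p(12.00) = -0.02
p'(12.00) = 0.00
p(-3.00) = 2.00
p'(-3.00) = 1.00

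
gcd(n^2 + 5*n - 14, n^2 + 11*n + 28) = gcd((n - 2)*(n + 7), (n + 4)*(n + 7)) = n + 7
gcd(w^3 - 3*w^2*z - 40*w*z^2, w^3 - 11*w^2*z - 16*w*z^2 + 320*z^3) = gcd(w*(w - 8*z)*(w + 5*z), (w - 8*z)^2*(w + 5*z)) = -w^2 + 3*w*z + 40*z^2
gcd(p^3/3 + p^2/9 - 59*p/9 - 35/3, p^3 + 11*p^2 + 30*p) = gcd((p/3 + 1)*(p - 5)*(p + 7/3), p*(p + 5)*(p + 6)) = 1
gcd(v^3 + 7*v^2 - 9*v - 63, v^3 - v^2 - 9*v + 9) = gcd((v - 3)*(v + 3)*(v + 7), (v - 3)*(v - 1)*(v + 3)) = v^2 - 9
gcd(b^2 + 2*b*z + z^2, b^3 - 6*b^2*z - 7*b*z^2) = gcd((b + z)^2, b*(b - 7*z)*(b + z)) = b + z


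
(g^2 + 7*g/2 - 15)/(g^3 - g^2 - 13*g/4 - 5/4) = 2*(g + 6)/(2*g^2 + 3*g + 1)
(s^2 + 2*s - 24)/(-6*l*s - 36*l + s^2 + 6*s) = (s - 4)/(-6*l + s)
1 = 1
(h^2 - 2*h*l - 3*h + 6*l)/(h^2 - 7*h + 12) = (h - 2*l)/(h - 4)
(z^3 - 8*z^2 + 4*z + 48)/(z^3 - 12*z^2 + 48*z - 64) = (z^2 - 4*z - 12)/(z^2 - 8*z + 16)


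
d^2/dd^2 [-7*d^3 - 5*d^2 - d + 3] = -42*d - 10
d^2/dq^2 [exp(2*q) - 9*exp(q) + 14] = (4*exp(q) - 9)*exp(q)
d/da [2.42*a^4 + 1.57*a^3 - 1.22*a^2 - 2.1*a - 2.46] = 9.68*a^3 + 4.71*a^2 - 2.44*a - 2.1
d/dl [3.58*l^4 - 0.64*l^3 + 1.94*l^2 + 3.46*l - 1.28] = 14.32*l^3 - 1.92*l^2 + 3.88*l + 3.46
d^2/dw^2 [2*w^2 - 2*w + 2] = 4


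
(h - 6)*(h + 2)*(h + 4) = h^3 - 28*h - 48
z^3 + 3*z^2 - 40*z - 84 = (z - 6)*(z + 2)*(z + 7)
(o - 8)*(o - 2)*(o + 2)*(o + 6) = o^4 - 2*o^3 - 52*o^2 + 8*o + 192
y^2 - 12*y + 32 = (y - 8)*(y - 4)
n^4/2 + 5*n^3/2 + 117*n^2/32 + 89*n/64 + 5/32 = (n/2 + 1)*(n + 1/4)^2*(n + 5/2)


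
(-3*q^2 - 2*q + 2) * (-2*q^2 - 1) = 6*q^4 + 4*q^3 - q^2 + 2*q - 2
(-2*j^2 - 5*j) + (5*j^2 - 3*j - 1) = 3*j^2 - 8*j - 1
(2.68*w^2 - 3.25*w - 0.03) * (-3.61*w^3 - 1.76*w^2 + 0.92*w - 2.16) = -9.6748*w^5 + 7.0157*w^4 + 8.2939*w^3 - 8.726*w^2 + 6.9924*w + 0.0648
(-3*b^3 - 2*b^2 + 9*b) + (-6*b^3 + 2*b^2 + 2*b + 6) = -9*b^3 + 11*b + 6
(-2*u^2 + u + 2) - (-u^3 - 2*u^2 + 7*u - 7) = u^3 - 6*u + 9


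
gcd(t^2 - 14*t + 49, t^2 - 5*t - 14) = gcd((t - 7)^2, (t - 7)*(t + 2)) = t - 7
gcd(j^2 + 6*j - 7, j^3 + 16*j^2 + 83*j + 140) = j + 7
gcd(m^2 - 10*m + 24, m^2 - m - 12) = m - 4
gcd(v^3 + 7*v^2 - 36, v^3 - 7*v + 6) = v^2 + v - 6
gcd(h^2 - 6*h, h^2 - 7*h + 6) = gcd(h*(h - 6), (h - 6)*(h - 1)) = h - 6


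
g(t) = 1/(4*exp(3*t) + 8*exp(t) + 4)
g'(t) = (-12*exp(3*t) - 8*exp(t))/(4*exp(3*t) + 8*exp(t) + 4)^2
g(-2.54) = 0.22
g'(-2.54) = -0.03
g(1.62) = 0.00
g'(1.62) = -0.01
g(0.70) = 0.02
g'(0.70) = -0.04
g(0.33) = 0.04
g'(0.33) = -0.06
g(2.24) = 0.00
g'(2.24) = -0.00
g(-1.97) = 0.20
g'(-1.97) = -0.04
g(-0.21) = 0.08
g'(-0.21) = -0.08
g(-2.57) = 0.22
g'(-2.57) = -0.03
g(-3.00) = 0.23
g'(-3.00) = -0.02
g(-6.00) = 0.25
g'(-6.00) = 0.00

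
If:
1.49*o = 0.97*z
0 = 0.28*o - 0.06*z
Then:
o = 0.00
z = 0.00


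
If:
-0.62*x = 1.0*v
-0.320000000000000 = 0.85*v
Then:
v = -0.38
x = 0.61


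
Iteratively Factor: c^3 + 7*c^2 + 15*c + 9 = (c + 1)*(c^2 + 6*c + 9) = (c + 1)*(c + 3)*(c + 3)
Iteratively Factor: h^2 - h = (h - 1)*(h)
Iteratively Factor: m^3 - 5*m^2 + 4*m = (m - 4)*(m^2 - m) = m*(m - 4)*(m - 1)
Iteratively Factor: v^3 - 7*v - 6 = (v - 3)*(v^2 + 3*v + 2) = (v - 3)*(v + 1)*(v + 2)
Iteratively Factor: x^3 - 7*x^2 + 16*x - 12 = (x - 2)*(x^2 - 5*x + 6) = (x - 3)*(x - 2)*(x - 2)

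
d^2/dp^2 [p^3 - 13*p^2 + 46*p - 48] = 6*p - 26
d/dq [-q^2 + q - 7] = 1 - 2*q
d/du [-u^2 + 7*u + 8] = 7 - 2*u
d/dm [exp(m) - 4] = exp(m)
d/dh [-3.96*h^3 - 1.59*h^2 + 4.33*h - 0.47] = -11.88*h^2 - 3.18*h + 4.33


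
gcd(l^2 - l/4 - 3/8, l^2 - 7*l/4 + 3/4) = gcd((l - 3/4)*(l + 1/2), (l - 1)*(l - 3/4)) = l - 3/4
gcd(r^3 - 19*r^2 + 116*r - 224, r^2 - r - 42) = r - 7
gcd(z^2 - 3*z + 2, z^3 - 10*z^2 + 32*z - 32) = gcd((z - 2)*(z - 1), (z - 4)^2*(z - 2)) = z - 2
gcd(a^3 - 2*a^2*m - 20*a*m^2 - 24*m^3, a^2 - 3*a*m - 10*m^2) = a + 2*m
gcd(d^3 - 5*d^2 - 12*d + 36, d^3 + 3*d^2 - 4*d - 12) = d^2 + d - 6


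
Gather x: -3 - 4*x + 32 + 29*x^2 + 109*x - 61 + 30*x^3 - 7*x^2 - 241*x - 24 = 30*x^3 + 22*x^2 - 136*x - 56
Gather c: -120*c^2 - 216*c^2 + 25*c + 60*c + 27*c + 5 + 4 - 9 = -336*c^2 + 112*c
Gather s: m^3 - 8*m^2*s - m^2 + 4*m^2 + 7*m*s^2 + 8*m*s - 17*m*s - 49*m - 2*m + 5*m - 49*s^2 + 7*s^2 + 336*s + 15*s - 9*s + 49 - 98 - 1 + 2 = m^3 + 3*m^2 - 46*m + s^2*(7*m - 42) + s*(-8*m^2 - 9*m + 342) - 48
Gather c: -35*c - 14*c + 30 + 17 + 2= 49 - 49*c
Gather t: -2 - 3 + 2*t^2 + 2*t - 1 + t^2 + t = 3*t^2 + 3*t - 6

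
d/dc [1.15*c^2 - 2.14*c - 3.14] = 2.3*c - 2.14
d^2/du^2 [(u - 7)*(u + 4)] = 2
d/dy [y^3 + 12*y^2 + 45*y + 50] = 3*y^2 + 24*y + 45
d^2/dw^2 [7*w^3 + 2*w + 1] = 42*w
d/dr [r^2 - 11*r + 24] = 2*r - 11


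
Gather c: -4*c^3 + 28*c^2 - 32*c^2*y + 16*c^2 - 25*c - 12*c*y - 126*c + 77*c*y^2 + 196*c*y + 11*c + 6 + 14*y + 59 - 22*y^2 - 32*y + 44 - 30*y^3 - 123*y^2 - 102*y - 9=-4*c^3 + c^2*(44 - 32*y) + c*(77*y^2 + 184*y - 140) - 30*y^3 - 145*y^2 - 120*y + 100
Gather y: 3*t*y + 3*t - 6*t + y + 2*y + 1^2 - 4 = -3*t + y*(3*t + 3) - 3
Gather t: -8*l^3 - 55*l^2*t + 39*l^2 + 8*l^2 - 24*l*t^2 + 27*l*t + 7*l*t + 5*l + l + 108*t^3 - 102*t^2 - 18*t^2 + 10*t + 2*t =-8*l^3 + 47*l^2 + 6*l + 108*t^3 + t^2*(-24*l - 120) + t*(-55*l^2 + 34*l + 12)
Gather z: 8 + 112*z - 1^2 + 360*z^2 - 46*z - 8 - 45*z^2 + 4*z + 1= 315*z^2 + 70*z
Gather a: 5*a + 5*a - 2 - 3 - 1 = 10*a - 6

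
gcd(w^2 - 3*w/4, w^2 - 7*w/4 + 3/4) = w - 3/4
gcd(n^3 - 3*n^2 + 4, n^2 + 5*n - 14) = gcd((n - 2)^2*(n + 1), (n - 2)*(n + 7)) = n - 2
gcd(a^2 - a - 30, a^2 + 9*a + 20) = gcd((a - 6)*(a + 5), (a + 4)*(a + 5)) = a + 5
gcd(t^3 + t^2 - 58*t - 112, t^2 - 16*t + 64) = t - 8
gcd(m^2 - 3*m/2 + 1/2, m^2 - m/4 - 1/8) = m - 1/2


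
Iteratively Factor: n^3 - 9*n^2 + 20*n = (n)*(n^2 - 9*n + 20) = n*(n - 4)*(n - 5)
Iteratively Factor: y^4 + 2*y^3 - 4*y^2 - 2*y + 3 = (y + 1)*(y^3 + y^2 - 5*y + 3) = (y - 1)*(y + 1)*(y^2 + 2*y - 3) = (y - 1)^2*(y + 1)*(y + 3)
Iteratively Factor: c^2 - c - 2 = (c - 2)*(c + 1)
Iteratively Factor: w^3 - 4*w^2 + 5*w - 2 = (w - 1)*(w^2 - 3*w + 2) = (w - 2)*(w - 1)*(w - 1)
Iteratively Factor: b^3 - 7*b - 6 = (b - 3)*(b^2 + 3*b + 2) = (b - 3)*(b + 1)*(b + 2)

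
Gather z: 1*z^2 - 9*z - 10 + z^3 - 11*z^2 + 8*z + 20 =z^3 - 10*z^2 - z + 10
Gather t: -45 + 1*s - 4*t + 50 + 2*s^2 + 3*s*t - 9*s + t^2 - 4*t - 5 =2*s^2 - 8*s + t^2 + t*(3*s - 8)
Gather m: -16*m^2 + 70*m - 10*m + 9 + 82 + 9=-16*m^2 + 60*m + 100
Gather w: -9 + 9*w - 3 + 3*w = 12*w - 12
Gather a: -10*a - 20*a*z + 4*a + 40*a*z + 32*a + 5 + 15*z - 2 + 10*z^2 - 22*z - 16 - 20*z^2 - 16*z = a*(20*z + 26) - 10*z^2 - 23*z - 13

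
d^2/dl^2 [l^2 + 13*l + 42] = 2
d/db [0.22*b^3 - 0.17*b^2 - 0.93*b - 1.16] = 0.66*b^2 - 0.34*b - 0.93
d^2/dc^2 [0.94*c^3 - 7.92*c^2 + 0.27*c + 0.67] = 5.64*c - 15.84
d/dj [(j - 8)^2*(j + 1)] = 3*(j - 8)*(j - 2)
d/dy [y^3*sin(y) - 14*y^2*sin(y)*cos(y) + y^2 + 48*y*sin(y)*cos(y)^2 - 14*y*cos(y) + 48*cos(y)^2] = y^3*cos(y) + 3*y^2*sin(y) - 14*y^2*cos(2*y) + 14*y*sin(y) - 14*y*sin(2*y) + 12*y*cos(y) + 36*y*cos(3*y) + 2*y + 12*sin(y) - 48*sin(2*y) + 12*sin(3*y) - 14*cos(y)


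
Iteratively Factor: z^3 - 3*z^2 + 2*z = (z)*(z^2 - 3*z + 2) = z*(z - 2)*(z - 1)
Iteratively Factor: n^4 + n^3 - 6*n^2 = (n - 2)*(n^3 + 3*n^2) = n*(n - 2)*(n^2 + 3*n) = n*(n - 2)*(n + 3)*(n)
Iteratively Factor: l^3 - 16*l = (l - 4)*(l^2 + 4*l) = (l - 4)*(l + 4)*(l)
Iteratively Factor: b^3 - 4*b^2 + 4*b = (b)*(b^2 - 4*b + 4) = b*(b - 2)*(b - 2)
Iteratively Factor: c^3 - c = (c)*(c^2 - 1) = c*(c + 1)*(c - 1)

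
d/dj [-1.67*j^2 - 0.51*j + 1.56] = -3.34*j - 0.51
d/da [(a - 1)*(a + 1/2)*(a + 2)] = 3*a^2 + 3*a - 3/2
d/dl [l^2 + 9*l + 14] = 2*l + 9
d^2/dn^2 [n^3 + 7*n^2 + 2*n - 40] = 6*n + 14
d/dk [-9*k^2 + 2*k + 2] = 2 - 18*k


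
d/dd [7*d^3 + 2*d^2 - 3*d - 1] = 21*d^2 + 4*d - 3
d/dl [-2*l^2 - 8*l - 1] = -4*l - 8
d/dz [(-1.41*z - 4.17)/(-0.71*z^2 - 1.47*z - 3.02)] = (1.0011*z^2 + 2.0727*z - (1.41*z + 4.17)*(1.42*z + 1.47) + 4.2582)/(0.71*z^2 + 1.47*z + 3.02)^2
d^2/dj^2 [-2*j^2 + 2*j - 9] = -4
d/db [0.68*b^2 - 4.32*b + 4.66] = 1.36*b - 4.32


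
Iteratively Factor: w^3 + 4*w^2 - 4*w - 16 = (w + 4)*(w^2 - 4) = (w + 2)*(w + 4)*(w - 2)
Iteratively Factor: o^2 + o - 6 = (o - 2)*(o + 3)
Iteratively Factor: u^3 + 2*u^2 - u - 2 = (u - 1)*(u^2 + 3*u + 2) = (u - 1)*(u + 2)*(u + 1)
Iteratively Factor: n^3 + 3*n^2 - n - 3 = (n + 1)*(n^2 + 2*n - 3) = (n - 1)*(n + 1)*(n + 3)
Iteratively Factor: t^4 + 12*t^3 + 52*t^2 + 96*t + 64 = (t + 4)*(t^3 + 8*t^2 + 20*t + 16) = (t + 2)*(t + 4)*(t^2 + 6*t + 8) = (t + 2)^2*(t + 4)*(t + 4)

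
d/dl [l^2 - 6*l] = 2*l - 6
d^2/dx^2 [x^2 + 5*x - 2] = 2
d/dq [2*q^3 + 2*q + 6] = 6*q^2 + 2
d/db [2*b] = 2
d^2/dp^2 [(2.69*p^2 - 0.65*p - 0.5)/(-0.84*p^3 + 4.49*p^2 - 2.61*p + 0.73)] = (-3.79612800000001*p^6 + 2.75184000000002*p^5 + 24.9096960000001*p^4 - 92.9555839999999*p^3 + 124.742538*p^2 - 46.10013*p + 3.144288)/(0.592704*p^9 - 9.504432*p^8 + 56.3283*p^7 - 151.127369*p^6 + 191.539683*p^5 - 145.512318*p^4 + 70.451271*p^3 - 22.096662*p^2 + 4.172607*p - 0.389017)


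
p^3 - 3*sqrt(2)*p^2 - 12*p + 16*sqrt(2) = (p - 4*sqrt(2))*(p - sqrt(2))*(p + 2*sqrt(2))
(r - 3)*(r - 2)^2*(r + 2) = r^4 - 5*r^3 + 2*r^2 + 20*r - 24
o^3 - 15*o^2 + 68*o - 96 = (o - 8)*(o - 4)*(o - 3)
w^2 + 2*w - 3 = (w - 1)*(w + 3)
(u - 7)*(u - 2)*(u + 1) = u^3 - 8*u^2 + 5*u + 14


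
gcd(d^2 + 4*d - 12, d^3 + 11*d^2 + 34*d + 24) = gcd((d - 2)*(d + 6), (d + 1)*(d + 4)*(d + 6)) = d + 6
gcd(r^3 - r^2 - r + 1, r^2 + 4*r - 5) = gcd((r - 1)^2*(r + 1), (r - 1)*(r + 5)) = r - 1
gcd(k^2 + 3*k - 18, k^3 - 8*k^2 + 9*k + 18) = k - 3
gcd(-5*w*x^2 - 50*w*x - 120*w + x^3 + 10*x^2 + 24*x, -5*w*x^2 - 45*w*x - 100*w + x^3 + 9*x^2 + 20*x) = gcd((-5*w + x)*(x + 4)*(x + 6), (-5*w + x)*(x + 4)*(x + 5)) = -5*w*x - 20*w + x^2 + 4*x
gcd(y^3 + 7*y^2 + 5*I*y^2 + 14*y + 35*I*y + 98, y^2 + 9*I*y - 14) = y + 7*I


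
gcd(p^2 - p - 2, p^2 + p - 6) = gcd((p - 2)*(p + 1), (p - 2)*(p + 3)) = p - 2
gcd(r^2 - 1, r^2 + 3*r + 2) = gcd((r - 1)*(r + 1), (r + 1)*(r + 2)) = r + 1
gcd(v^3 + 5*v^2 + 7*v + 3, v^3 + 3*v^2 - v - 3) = v^2 + 4*v + 3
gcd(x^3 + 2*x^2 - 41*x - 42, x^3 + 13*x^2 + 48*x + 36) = x + 1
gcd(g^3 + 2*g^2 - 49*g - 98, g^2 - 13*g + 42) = g - 7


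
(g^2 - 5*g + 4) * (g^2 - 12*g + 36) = g^4 - 17*g^3 + 100*g^2 - 228*g + 144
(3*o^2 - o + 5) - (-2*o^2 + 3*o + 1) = 5*o^2 - 4*o + 4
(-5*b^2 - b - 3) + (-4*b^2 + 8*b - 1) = -9*b^2 + 7*b - 4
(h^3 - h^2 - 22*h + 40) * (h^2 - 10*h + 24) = h^5 - 11*h^4 + 12*h^3 + 236*h^2 - 928*h + 960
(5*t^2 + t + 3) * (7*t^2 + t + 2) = 35*t^4 + 12*t^3 + 32*t^2 + 5*t + 6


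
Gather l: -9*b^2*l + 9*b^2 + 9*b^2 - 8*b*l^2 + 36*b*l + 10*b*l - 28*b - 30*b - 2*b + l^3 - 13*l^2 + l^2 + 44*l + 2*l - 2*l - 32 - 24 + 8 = 18*b^2 - 60*b + l^3 + l^2*(-8*b - 12) + l*(-9*b^2 + 46*b + 44) - 48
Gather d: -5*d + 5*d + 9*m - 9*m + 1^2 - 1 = 0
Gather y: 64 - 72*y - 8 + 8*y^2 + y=8*y^2 - 71*y + 56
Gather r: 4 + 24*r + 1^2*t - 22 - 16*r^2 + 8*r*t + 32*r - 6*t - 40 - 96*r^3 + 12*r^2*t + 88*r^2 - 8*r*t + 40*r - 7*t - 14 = -96*r^3 + r^2*(12*t + 72) + 96*r - 12*t - 72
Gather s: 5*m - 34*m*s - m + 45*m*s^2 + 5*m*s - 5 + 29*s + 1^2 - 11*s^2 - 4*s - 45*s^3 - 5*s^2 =4*m - 45*s^3 + s^2*(45*m - 16) + s*(25 - 29*m) - 4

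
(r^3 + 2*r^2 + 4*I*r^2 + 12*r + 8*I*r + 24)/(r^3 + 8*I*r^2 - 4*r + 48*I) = (r + 2)/(r + 4*I)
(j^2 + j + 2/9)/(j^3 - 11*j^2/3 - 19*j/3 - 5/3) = (j + 2/3)/(j^2 - 4*j - 5)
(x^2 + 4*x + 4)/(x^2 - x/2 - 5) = 2*(x + 2)/(2*x - 5)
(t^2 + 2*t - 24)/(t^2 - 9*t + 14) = (t^2 + 2*t - 24)/(t^2 - 9*t + 14)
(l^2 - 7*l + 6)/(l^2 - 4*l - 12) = (l - 1)/(l + 2)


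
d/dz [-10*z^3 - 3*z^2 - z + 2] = -30*z^2 - 6*z - 1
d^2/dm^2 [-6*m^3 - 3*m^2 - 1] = -36*m - 6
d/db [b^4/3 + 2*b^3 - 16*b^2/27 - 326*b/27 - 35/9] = 4*b^3/3 + 6*b^2 - 32*b/27 - 326/27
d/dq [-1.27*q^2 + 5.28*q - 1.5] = 5.28 - 2.54*q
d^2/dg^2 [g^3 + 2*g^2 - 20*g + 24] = 6*g + 4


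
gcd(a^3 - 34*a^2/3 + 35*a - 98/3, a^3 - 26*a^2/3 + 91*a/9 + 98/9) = a^2 - 28*a/3 + 49/3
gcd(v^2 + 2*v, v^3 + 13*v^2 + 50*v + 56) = v + 2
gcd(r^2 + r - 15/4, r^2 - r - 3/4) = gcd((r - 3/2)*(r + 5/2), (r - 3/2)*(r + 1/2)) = r - 3/2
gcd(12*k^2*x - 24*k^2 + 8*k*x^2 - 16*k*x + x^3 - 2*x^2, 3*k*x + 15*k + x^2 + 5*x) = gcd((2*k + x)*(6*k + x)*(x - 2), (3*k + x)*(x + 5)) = 1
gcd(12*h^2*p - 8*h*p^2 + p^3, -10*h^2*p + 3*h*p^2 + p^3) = -2*h*p + p^2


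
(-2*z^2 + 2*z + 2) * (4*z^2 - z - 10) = -8*z^4 + 10*z^3 + 26*z^2 - 22*z - 20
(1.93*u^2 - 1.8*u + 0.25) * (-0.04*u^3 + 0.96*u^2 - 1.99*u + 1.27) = -0.0772*u^5 + 1.9248*u^4 - 5.5787*u^3 + 6.2731*u^2 - 2.7835*u + 0.3175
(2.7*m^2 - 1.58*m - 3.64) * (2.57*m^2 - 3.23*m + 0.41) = 6.939*m^4 - 12.7816*m^3 - 3.1444*m^2 + 11.1094*m - 1.4924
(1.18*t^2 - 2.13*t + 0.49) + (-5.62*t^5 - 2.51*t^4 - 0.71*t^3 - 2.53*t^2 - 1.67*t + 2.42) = -5.62*t^5 - 2.51*t^4 - 0.71*t^3 - 1.35*t^2 - 3.8*t + 2.91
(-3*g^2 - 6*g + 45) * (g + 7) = -3*g^3 - 27*g^2 + 3*g + 315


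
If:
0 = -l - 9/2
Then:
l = -9/2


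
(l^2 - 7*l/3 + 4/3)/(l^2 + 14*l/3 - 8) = (l - 1)/(l + 6)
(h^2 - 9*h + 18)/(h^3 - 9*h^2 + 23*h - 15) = (h - 6)/(h^2 - 6*h + 5)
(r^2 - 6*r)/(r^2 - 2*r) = (r - 6)/(r - 2)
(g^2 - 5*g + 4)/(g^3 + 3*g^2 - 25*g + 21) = (g - 4)/(g^2 + 4*g - 21)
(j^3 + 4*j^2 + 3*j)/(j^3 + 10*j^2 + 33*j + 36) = j*(j + 1)/(j^2 + 7*j + 12)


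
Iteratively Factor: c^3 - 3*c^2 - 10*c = (c + 2)*(c^2 - 5*c) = (c - 5)*(c + 2)*(c)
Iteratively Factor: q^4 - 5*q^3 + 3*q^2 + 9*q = (q - 3)*(q^3 - 2*q^2 - 3*q) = q*(q - 3)*(q^2 - 2*q - 3) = q*(q - 3)^2*(q + 1)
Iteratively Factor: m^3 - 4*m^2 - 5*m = (m - 5)*(m^2 + m) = (m - 5)*(m + 1)*(m)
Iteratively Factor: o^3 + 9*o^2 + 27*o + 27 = (o + 3)*(o^2 + 6*o + 9) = (o + 3)^2*(o + 3)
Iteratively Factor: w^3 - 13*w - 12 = (w + 3)*(w^2 - 3*w - 4) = (w - 4)*(w + 3)*(w + 1)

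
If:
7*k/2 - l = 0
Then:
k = 2*l/7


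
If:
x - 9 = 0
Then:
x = 9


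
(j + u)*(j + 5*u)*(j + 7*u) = j^3 + 13*j^2*u + 47*j*u^2 + 35*u^3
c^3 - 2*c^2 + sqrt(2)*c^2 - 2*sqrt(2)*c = c*(c - 2)*(c + sqrt(2))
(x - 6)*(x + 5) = x^2 - x - 30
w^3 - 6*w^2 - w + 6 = (w - 6)*(w - 1)*(w + 1)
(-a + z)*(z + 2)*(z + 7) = -a*z^2 - 9*a*z - 14*a + z^3 + 9*z^2 + 14*z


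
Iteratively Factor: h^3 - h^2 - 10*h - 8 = (h + 2)*(h^2 - 3*h - 4) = (h - 4)*(h + 2)*(h + 1)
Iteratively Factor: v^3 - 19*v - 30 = (v + 2)*(v^2 - 2*v - 15) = (v + 2)*(v + 3)*(v - 5)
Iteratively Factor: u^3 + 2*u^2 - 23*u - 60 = (u + 4)*(u^2 - 2*u - 15) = (u + 3)*(u + 4)*(u - 5)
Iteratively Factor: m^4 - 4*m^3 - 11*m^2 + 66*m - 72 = (m - 3)*(m^3 - m^2 - 14*m + 24) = (m - 3)*(m - 2)*(m^2 + m - 12) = (m - 3)^2*(m - 2)*(m + 4)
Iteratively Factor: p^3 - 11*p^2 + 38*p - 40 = (p - 2)*(p^2 - 9*p + 20) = (p - 4)*(p - 2)*(p - 5)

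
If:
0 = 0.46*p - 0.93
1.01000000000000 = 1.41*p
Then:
No Solution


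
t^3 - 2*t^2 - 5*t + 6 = (t - 3)*(t - 1)*(t + 2)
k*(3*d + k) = 3*d*k + k^2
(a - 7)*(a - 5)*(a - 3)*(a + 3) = a^4 - 12*a^3 + 26*a^2 + 108*a - 315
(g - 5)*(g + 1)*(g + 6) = g^3 + 2*g^2 - 29*g - 30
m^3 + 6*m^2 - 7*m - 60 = (m - 3)*(m + 4)*(m + 5)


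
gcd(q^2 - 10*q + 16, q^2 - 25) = 1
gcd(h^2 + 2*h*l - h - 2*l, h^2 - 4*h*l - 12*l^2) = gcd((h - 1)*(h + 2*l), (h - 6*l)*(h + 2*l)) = h + 2*l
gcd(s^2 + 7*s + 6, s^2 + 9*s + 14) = 1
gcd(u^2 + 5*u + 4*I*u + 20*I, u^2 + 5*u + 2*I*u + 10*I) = u + 5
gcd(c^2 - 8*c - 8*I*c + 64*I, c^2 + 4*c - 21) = 1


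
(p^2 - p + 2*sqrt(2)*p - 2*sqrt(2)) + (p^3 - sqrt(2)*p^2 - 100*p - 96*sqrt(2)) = p^3 - sqrt(2)*p^2 + p^2 - 101*p + 2*sqrt(2)*p - 98*sqrt(2)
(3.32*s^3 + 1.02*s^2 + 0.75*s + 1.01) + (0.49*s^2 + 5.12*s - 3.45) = 3.32*s^3 + 1.51*s^2 + 5.87*s - 2.44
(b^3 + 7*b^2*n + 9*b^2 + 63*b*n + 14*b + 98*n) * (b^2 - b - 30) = b^5 + 7*b^4*n + 8*b^4 + 56*b^3*n - 25*b^3 - 175*b^2*n - 284*b^2 - 1988*b*n - 420*b - 2940*n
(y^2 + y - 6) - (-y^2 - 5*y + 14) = 2*y^2 + 6*y - 20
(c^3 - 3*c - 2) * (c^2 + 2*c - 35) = c^5 + 2*c^4 - 38*c^3 - 8*c^2 + 101*c + 70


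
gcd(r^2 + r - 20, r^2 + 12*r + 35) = r + 5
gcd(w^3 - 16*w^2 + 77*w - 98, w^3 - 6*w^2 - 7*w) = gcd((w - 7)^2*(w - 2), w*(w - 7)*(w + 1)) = w - 7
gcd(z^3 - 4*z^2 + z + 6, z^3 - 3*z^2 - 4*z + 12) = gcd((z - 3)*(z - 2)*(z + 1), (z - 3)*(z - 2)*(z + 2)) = z^2 - 5*z + 6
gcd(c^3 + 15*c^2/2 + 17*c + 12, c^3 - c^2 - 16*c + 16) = c + 4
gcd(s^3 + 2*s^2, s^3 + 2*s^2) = s^3 + 2*s^2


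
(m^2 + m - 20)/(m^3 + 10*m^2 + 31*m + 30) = (m - 4)/(m^2 + 5*m + 6)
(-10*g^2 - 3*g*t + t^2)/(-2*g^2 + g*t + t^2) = (-5*g + t)/(-g + t)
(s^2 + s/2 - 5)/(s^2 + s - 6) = (s + 5/2)/(s + 3)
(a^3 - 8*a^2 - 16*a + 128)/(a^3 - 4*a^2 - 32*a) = (a - 4)/a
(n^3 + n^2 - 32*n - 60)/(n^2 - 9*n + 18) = (n^2 + 7*n + 10)/(n - 3)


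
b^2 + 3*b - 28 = (b - 4)*(b + 7)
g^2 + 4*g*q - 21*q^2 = (g - 3*q)*(g + 7*q)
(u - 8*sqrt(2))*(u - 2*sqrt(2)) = u^2 - 10*sqrt(2)*u + 32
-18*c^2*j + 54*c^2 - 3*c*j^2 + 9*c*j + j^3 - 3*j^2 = (-6*c + j)*(3*c + j)*(j - 3)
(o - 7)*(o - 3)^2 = o^3 - 13*o^2 + 51*o - 63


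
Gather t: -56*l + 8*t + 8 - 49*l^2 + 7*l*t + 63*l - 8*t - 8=-49*l^2 + 7*l*t + 7*l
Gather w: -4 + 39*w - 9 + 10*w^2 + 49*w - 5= 10*w^2 + 88*w - 18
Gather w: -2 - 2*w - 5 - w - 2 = -3*w - 9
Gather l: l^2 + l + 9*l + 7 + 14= l^2 + 10*l + 21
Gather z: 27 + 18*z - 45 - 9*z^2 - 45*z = -9*z^2 - 27*z - 18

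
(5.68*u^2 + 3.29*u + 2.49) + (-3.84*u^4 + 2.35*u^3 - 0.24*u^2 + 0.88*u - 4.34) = -3.84*u^4 + 2.35*u^3 + 5.44*u^2 + 4.17*u - 1.85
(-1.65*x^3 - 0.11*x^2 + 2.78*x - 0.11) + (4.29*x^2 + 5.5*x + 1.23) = -1.65*x^3 + 4.18*x^2 + 8.28*x + 1.12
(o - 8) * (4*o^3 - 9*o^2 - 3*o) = 4*o^4 - 41*o^3 + 69*o^2 + 24*o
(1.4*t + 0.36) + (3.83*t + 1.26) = 5.23*t + 1.62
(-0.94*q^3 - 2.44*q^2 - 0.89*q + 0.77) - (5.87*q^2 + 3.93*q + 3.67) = -0.94*q^3 - 8.31*q^2 - 4.82*q - 2.9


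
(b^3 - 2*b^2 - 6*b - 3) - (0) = b^3 - 2*b^2 - 6*b - 3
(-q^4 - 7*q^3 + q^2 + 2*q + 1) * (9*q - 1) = -9*q^5 - 62*q^4 + 16*q^3 + 17*q^2 + 7*q - 1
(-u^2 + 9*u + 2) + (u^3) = u^3 - u^2 + 9*u + 2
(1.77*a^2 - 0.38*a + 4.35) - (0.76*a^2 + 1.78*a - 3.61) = 1.01*a^2 - 2.16*a + 7.96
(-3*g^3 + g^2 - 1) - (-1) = -3*g^3 + g^2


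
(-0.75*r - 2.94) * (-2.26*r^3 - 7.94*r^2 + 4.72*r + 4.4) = 1.695*r^4 + 12.5994*r^3 + 19.8036*r^2 - 17.1768*r - 12.936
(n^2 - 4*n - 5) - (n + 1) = n^2 - 5*n - 6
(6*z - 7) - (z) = 5*z - 7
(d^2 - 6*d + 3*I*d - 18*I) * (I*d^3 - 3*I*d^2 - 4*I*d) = I*d^5 - 3*d^4 - 9*I*d^4 + 27*d^3 + 14*I*d^3 - 42*d^2 + 24*I*d^2 - 72*d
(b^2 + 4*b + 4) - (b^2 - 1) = 4*b + 5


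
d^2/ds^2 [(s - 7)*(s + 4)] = 2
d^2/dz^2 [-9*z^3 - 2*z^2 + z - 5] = -54*z - 4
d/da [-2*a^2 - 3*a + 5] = -4*a - 3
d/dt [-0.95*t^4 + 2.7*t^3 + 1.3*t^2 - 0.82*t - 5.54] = -3.8*t^3 + 8.1*t^2 + 2.6*t - 0.82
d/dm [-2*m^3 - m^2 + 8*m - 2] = -6*m^2 - 2*m + 8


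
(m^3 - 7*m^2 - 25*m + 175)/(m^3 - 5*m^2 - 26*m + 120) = (m^2 - 12*m + 35)/(m^2 - 10*m + 24)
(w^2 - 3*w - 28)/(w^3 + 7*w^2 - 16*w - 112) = (w - 7)/(w^2 + 3*w - 28)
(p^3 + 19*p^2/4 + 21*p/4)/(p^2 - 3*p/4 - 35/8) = 2*p*(p + 3)/(2*p - 5)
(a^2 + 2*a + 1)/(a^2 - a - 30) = (a^2 + 2*a + 1)/(a^2 - a - 30)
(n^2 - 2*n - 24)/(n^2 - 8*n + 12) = (n + 4)/(n - 2)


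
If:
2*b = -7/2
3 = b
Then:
No Solution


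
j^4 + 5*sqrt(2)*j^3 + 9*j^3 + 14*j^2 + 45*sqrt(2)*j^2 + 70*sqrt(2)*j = j*(j + 2)*(j + 7)*(j + 5*sqrt(2))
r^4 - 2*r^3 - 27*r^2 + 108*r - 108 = (r - 3)^2*(r - 2)*(r + 6)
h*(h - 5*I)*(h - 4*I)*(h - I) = h^4 - 10*I*h^3 - 29*h^2 + 20*I*h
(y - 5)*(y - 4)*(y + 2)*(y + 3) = y^4 - 4*y^3 - 19*y^2 + 46*y + 120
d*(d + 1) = d^2 + d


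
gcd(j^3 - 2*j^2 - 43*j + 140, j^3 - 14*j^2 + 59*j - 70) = j - 5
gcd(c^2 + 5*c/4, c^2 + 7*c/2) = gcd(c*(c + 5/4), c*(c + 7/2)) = c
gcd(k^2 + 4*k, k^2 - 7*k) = k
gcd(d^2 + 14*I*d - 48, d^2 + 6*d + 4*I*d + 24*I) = 1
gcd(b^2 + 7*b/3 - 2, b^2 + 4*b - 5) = 1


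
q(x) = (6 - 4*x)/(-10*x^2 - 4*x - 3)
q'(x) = (6 - 4*x)*(20*x + 4)/(-10*x^2 - 4*x - 3)^2 - 4/(-10*x^2 - 4*x - 3)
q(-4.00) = -0.15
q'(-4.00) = -0.05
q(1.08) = -0.09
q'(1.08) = 0.33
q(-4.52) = -0.13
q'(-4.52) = -0.04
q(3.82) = 0.06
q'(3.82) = -0.00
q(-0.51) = -2.26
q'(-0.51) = -2.81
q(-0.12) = -2.43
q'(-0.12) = 2.96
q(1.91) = 0.03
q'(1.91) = 0.05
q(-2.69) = -0.26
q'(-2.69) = -0.14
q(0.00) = -2.00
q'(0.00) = 4.00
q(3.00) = 0.06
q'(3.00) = 0.00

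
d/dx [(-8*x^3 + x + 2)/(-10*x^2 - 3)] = (80*x^4 + 82*x^2 + 40*x - 3)/(100*x^4 + 60*x^2 + 9)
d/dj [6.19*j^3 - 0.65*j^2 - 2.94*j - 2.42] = 18.57*j^2 - 1.3*j - 2.94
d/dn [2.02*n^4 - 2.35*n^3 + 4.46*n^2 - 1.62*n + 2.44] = 8.08*n^3 - 7.05*n^2 + 8.92*n - 1.62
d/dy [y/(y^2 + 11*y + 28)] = (28 - y^2)/(y^4 + 22*y^3 + 177*y^2 + 616*y + 784)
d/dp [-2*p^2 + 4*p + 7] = 4 - 4*p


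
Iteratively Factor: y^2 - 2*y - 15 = (y - 5)*(y + 3)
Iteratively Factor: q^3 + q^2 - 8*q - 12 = (q - 3)*(q^2 + 4*q + 4) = (q - 3)*(q + 2)*(q + 2)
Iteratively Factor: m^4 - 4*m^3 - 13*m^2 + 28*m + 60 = (m - 3)*(m^3 - m^2 - 16*m - 20) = (m - 3)*(m + 2)*(m^2 - 3*m - 10) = (m - 3)*(m + 2)^2*(m - 5)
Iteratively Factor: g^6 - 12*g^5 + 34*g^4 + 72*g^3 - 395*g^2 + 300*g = (g - 5)*(g^5 - 7*g^4 - g^3 + 67*g^2 - 60*g) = (g - 5)*(g + 3)*(g^4 - 10*g^3 + 29*g^2 - 20*g) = g*(g - 5)*(g + 3)*(g^3 - 10*g^2 + 29*g - 20) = g*(g - 5)^2*(g + 3)*(g^2 - 5*g + 4) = g*(g - 5)^2*(g - 1)*(g + 3)*(g - 4)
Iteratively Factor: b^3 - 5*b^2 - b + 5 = (b - 5)*(b^2 - 1) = (b - 5)*(b + 1)*(b - 1)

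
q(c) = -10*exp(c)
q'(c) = -10*exp(c)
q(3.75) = -425.21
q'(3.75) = -425.21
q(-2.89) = -0.56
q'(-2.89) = -0.56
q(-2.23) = -1.08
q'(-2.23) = -1.08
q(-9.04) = -0.00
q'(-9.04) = -0.00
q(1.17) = -32.22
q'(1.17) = -32.22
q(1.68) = -53.66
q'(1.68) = -53.66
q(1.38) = -39.75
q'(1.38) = -39.75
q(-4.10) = -0.17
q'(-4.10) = -0.17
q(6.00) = -4034.29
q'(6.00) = -4034.29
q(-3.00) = -0.50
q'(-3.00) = -0.50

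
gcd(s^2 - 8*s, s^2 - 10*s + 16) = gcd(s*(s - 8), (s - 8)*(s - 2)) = s - 8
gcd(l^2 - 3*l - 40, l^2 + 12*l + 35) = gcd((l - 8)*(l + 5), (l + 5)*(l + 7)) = l + 5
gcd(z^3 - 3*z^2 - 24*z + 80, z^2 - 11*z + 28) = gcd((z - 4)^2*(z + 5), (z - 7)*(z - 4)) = z - 4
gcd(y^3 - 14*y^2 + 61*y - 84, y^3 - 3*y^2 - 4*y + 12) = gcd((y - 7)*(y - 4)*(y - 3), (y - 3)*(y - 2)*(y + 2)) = y - 3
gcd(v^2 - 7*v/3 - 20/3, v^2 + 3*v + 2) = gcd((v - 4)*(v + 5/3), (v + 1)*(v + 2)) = 1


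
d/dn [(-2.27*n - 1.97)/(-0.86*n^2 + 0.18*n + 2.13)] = (1.9522*n^2 - 0.4086*n - (1.72*n - 0.18)*(2.27*n + 1.97) - 4.8351)/(-0.86*n^2 + 0.18*n + 2.13)^2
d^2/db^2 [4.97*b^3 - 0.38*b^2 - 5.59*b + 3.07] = 29.82*b - 0.76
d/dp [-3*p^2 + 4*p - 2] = 4 - 6*p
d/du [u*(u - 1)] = 2*u - 1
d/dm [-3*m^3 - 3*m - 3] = -9*m^2 - 3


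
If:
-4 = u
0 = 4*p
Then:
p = 0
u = -4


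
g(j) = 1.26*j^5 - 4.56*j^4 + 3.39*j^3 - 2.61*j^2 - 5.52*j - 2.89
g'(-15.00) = 382858.53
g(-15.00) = -1199611.09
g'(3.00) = 88.17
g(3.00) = -14.59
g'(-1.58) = 139.32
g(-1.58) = -54.88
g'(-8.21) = 39439.50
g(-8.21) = -69725.74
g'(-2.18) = 385.45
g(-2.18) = -203.41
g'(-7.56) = 29075.52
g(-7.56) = -47586.18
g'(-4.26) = 3686.20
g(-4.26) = -3558.33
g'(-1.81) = 213.02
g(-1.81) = -94.97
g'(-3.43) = 1740.08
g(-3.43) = -1380.82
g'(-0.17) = -4.24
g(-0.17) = -2.05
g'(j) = 6.3*j^4 - 18.24*j^3 + 10.17*j^2 - 5.22*j - 5.52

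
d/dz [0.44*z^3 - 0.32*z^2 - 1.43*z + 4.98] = 1.32*z^2 - 0.64*z - 1.43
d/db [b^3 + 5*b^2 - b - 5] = 3*b^2 + 10*b - 1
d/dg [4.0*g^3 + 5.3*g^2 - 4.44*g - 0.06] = 12.0*g^2 + 10.6*g - 4.44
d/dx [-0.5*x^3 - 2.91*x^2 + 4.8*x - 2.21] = -1.5*x^2 - 5.82*x + 4.8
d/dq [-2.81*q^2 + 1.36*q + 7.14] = 1.36 - 5.62*q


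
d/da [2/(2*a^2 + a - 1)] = 2*(-4*a - 1)/(2*a^2 + a - 1)^2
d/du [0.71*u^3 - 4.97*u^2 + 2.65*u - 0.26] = 2.13*u^2 - 9.94*u + 2.65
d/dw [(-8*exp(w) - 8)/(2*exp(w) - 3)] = 40*exp(w)/(2*exp(w) - 3)^2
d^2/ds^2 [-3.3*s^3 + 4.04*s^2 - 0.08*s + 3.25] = 8.08 - 19.8*s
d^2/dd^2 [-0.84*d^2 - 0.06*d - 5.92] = -1.68000000000000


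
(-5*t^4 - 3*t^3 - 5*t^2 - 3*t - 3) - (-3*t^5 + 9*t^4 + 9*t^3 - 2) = 3*t^5 - 14*t^4 - 12*t^3 - 5*t^2 - 3*t - 1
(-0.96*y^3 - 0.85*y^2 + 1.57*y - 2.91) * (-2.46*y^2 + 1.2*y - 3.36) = 2.3616*y^5 + 0.939*y^4 - 1.6566*y^3 + 11.8986*y^2 - 8.7672*y + 9.7776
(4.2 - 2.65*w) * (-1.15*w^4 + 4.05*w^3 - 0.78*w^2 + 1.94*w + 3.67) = 3.0475*w^5 - 15.5625*w^4 + 19.077*w^3 - 8.417*w^2 - 1.5775*w + 15.414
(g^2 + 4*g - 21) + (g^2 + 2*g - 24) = 2*g^2 + 6*g - 45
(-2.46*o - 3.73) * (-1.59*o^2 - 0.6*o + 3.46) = 3.9114*o^3 + 7.4067*o^2 - 6.2736*o - 12.9058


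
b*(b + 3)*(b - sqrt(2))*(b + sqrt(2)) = b^4 + 3*b^3 - 2*b^2 - 6*b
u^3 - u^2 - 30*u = u*(u - 6)*(u + 5)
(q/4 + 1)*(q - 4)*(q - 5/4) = q^3/4 - 5*q^2/16 - 4*q + 5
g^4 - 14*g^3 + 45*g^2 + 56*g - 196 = (g - 7)^2*(g - 2)*(g + 2)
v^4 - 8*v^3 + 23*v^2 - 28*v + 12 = (v - 3)*(v - 2)^2*(v - 1)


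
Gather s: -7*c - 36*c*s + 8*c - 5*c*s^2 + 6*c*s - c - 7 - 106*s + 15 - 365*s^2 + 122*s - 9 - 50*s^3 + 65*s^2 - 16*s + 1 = -30*c*s - 50*s^3 + s^2*(-5*c - 300)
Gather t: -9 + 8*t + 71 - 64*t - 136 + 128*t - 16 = 72*t - 90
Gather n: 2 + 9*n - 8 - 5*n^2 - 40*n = -5*n^2 - 31*n - 6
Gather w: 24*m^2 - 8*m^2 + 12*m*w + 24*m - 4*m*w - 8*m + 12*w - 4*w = 16*m^2 + 16*m + w*(8*m + 8)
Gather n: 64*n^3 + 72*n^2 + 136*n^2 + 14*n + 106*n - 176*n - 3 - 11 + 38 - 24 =64*n^3 + 208*n^2 - 56*n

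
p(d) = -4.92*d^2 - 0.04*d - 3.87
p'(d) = -9.84*d - 0.04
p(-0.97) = -8.46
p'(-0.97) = 9.50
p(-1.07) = -9.46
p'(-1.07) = 10.49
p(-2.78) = -41.78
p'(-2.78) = 27.32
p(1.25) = -11.61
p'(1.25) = -12.34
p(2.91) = -45.65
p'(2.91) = -28.67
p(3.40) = -60.88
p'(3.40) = -33.50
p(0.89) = -7.80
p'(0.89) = -8.80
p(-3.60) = -67.49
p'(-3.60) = 35.38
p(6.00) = -181.23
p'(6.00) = -59.08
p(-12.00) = -711.87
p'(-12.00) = 118.04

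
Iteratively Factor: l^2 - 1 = (l + 1)*(l - 1)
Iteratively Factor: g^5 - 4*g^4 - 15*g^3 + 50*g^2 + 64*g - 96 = (g - 4)*(g^4 - 15*g^2 - 10*g + 24) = (g - 4)*(g + 3)*(g^3 - 3*g^2 - 6*g + 8) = (g - 4)^2*(g + 3)*(g^2 + g - 2) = (g - 4)^2*(g + 2)*(g + 3)*(g - 1)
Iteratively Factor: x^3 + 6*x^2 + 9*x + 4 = (x + 1)*(x^2 + 5*x + 4) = (x + 1)^2*(x + 4)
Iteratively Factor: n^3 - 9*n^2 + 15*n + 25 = (n - 5)*(n^2 - 4*n - 5) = (n - 5)^2*(n + 1)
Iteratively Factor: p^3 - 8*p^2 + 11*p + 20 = (p - 4)*(p^2 - 4*p - 5) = (p - 5)*(p - 4)*(p + 1)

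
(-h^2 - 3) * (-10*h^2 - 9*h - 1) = 10*h^4 + 9*h^3 + 31*h^2 + 27*h + 3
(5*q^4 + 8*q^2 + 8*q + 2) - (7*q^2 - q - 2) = 5*q^4 + q^2 + 9*q + 4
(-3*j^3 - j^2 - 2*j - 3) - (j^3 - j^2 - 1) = -4*j^3 - 2*j - 2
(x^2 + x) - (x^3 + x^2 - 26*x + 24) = -x^3 + 27*x - 24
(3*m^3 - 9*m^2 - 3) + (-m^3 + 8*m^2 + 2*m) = 2*m^3 - m^2 + 2*m - 3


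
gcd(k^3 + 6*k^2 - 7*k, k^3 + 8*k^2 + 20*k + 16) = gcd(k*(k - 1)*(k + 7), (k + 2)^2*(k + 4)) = 1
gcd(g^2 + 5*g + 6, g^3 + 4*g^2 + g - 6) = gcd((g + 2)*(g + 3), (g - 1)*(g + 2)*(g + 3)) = g^2 + 5*g + 6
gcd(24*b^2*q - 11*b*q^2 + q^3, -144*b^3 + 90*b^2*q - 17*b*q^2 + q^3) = 24*b^2 - 11*b*q + q^2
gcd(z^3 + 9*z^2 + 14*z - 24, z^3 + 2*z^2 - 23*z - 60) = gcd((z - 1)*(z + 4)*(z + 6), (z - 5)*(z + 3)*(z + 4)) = z + 4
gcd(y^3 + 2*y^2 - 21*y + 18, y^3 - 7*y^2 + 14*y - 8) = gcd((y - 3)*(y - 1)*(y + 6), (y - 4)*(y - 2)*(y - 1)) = y - 1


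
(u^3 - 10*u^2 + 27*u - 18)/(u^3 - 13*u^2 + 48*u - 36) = (u - 3)/(u - 6)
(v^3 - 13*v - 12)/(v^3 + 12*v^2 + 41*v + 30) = (v^2 - v - 12)/(v^2 + 11*v + 30)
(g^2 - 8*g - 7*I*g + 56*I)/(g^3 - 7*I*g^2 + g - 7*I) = (g - 8)/(g^2 + 1)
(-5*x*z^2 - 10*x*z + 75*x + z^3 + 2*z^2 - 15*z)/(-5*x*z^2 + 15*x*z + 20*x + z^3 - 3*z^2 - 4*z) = (z^2 + 2*z - 15)/(z^2 - 3*z - 4)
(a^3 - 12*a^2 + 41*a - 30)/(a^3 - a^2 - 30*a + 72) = (a^3 - 12*a^2 + 41*a - 30)/(a^3 - a^2 - 30*a + 72)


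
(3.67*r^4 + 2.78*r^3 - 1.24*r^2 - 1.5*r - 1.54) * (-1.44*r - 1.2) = -5.2848*r^5 - 8.4072*r^4 - 1.5504*r^3 + 3.648*r^2 + 4.0176*r + 1.848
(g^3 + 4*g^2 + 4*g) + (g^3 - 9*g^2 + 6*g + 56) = 2*g^3 - 5*g^2 + 10*g + 56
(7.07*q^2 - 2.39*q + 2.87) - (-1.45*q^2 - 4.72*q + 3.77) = 8.52*q^2 + 2.33*q - 0.9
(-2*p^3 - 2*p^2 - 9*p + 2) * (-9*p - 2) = 18*p^4 + 22*p^3 + 85*p^2 - 4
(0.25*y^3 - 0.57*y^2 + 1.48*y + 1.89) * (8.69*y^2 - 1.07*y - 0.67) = 2.1725*y^5 - 5.2208*y^4 + 13.3036*y^3 + 15.2224*y^2 - 3.0139*y - 1.2663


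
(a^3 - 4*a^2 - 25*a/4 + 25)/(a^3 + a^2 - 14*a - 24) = (a^2 - 25/4)/(a^2 + 5*a + 6)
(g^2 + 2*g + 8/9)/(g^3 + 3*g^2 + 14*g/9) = (3*g + 4)/(g*(3*g + 7))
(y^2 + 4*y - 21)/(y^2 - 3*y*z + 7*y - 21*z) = (y - 3)/(y - 3*z)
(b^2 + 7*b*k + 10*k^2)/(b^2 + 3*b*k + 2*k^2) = (b + 5*k)/(b + k)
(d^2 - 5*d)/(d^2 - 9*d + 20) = d/(d - 4)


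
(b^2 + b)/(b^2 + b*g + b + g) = b/(b + g)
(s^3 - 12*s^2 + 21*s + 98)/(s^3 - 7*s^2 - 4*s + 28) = (s - 7)/(s - 2)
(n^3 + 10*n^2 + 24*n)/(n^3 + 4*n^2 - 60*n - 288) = n*(n + 4)/(n^2 - 2*n - 48)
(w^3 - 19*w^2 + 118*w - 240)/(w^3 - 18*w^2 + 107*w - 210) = (w - 8)/(w - 7)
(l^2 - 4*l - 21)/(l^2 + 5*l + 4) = (l^2 - 4*l - 21)/(l^2 + 5*l + 4)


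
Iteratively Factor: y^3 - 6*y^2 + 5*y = (y - 1)*(y^2 - 5*y) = (y - 5)*(y - 1)*(y)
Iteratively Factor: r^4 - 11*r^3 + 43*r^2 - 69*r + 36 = (r - 3)*(r^3 - 8*r^2 + 19*r - 12) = (r - 3)^2*(r^2 - 5*r + 4) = (r - 4)*(r - 3)^2*(r - 1)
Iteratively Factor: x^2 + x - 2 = (x - 1)*(x + 2)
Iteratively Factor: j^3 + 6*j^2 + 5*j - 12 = (j + 3)*(j^2 + 3*j - 4) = (j - 1)*(j + 3)*(j + 4)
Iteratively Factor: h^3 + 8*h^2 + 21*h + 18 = (h + 2)*(h^2 + 6*h + 9) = (h + 2)*(h + 3)*(h + 3)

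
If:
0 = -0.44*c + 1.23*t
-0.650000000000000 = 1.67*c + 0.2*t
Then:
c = -0.37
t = -0.13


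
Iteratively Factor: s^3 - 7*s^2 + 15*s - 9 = (s - 3)*(s^2 - 4*s + 3) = (s - 3)*(s - 1)*(s - 3)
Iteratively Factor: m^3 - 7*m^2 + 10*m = (m - 2)*(m^2 - 5*m) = m*(m - 2)*(m - 5)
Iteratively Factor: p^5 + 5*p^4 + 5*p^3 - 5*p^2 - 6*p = (p + 3)*(p^4 + 2*p^3 - p^2 - 2*p) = p*(p + 3)*(p^3 + 2*p^2 - p - 2) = p*(p - 1)*(p + 3)*(p^2 + 3*p + 2) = p*(p - 1)*(p + 1)*(p + 3)*(p + 2)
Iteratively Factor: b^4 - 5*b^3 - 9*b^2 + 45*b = (b - 5)*(b^3 - 9*b) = (b - 5)*(b - 3)*(b^2 + 3*b) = (b - 5)*(b - 3)*(b + 3)*(b)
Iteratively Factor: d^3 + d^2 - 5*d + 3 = (d + 3)*(d^2 - 2*d + 1) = (d - 1)*(d + 3)*(d - 1)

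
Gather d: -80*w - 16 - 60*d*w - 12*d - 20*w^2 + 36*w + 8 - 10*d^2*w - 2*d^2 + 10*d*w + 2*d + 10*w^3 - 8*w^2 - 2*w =d^2*(-10*w - 2) + d*(-50*w - 10) + 10*w^3 - 28*w^2 - 46*w - 8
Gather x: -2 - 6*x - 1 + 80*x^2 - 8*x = 80*x^2 - 14*x - 3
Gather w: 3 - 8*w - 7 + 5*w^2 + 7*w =5*w^2 - w - 4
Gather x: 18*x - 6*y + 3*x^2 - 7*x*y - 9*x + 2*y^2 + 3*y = 3*x^2 + x*(9 - 7*y) + 2*y^2 - 3*y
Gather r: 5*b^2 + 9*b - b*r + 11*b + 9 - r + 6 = 5*b^2 + 20*b + r*(-b - 1) + 15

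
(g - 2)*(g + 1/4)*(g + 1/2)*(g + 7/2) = g^4 + 9*g^3/4 - 23*g^2/4 - 81*g/16 - 7/8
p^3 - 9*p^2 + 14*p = p*(p - 7)*(p - 2)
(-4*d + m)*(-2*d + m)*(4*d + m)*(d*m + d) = 32*d^4*m + 32*d^4 - 16*d^3*m^2 - 16*d^3*m - 2*d^2*m^3 - 2*d^2*m^2 + d*m^4 + d*m^3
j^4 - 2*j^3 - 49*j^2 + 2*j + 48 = (j - 8)*(j - 1)*(j + 1)*(j + 6)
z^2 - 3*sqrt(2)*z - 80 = (z - 8*sqrt(2))*(z + 5*sqrt(2))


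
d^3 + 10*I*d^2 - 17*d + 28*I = (d - I)*(d + 4*I)*(d + 7*I)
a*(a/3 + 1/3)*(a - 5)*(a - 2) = a^4/3 - 2*a^3 + a^2 + 10*a/3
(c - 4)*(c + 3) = c^2 - c - 12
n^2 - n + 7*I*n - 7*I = (n - 1)*(n + 7*I)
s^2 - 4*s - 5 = (s - 5)*(s + 1)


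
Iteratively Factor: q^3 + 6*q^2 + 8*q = (q)*(q^2 + 6*q + 8) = q*(q + 2)*(q + 4)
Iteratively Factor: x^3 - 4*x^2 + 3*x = (x - 1)*(x^2 - 3*x) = (x - 3)*(x - 1)*(x)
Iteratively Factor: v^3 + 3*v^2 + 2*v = (v + 1)*(v^2 + 2*v) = v*(v + 1)*(v + 2)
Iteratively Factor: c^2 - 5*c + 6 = (c - 2)*(c - 3)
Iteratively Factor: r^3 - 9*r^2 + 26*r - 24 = (r - 4)*(r^2 - 5*r + 6) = (r - 4)*(r - 2)*(r - 3)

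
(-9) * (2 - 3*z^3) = 27*z^3 - 18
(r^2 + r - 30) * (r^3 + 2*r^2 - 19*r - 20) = r^5 + 3*r^4 - 47*r^3 - 99*r^2 + 550*r + 600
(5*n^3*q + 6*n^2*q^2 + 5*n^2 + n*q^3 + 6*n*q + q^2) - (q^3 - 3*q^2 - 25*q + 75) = 5*n^3*q + 6*n^2*q^2 + 5*n^2 + n*q^3 + 6*n*q - q^3 + 4*q^2 + 25*q - 75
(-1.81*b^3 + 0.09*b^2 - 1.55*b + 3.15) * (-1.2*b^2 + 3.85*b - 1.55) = 2.172*b^5 - 7.0765*b^4 + 5.012*b^3 - 9.887*b^2 + 14.53*b - 4.8825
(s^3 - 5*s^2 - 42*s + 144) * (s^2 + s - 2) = s^5 - 4*s^4 - 49*s^3 + 112*s^2 + 228*s - 288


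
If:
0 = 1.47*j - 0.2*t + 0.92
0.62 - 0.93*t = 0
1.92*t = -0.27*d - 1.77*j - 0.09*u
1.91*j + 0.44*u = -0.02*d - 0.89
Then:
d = -1.35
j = -0.54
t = 0.67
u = 0.36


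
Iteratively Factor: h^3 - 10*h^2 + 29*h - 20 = (h - 4)*(h^2 - 6*h + 5) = (h - 4)*(h - 1)*(h - 5)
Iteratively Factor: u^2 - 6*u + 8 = (u - 4)*(u - 2)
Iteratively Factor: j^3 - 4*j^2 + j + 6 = (j - 2)*(j^2 - 2*j - 3) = (j - 2)*(j + 1)*(j - 3)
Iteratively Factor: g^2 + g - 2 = (g + 2)*(g - 1)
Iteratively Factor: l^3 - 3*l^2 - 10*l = (l + 2)*(l^2 - 5*l) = l*(l + 2)*(l - 5)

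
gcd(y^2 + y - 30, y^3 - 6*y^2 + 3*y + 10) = y - 5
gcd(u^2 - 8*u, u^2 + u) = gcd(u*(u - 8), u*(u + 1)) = u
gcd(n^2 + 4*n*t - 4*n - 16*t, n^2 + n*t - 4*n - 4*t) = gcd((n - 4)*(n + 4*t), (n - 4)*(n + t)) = n - 4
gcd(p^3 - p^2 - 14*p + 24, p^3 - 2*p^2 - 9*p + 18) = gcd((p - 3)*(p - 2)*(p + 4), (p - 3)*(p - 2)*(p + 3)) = p^2 - 5*p + 6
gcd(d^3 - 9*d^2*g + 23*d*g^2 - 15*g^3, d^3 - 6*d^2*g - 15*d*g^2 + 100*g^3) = d - 5*g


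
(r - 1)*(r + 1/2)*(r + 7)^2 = r^4 + 27*r^3/2 + 83*r^2/2 - 63*r/2 - 49/2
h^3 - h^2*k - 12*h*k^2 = h*(h - 4*k)*(h + 3*k)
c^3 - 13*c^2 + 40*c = c*(c - 8)*(c - 5)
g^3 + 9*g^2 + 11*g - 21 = (g - 1)*(g + 3)*(g + 7)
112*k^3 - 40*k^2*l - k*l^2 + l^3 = (-4*k + l)^2*(7*k + l)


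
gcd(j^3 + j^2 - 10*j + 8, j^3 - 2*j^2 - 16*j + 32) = j^2 + 2*j - 8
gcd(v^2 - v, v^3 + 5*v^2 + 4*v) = v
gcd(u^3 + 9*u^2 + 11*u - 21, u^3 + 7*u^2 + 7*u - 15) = u^2 + 2*u - 3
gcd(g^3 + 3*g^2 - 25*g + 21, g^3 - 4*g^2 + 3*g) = g^2 - 4*g + 3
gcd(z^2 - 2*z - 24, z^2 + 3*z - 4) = z + 4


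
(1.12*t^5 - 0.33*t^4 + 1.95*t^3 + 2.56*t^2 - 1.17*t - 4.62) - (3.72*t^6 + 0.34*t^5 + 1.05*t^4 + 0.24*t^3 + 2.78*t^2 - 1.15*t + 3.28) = -3.72*t^6 + 0.78*t^5 - 1.38*t^4 + 1.71*t^3 - 0.22*t^2 - 0.02*t - 7.9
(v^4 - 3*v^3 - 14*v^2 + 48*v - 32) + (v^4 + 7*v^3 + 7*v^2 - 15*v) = 2*v^4 + 4*v^3 - 7*v^2 + 33*v - 32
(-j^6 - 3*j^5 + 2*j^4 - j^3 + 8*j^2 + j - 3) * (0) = 0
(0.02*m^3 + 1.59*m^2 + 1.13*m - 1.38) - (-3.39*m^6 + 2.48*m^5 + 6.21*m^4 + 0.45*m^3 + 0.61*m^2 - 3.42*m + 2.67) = 3.39*m^6 - 2.48*m^5 - 6.21*m^4 - 0.43*m^3 + 0.98*m^2 + 4.55*m - 4.05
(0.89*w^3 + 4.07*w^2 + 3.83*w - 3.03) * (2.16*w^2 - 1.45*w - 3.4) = 1.9224*w^5 + 7.5007*w^4 - 0.6547*w^3 - 25.9363*w^2 - 8.6285*w + 10.302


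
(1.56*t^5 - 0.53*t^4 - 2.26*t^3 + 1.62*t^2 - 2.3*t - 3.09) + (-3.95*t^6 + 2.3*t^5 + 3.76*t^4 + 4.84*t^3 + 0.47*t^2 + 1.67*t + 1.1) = -3.95*t^6 + 3.86*t^5 + 3.23*t^4 + 2.58*t^3 + 2.09*t^2 - 0.63*t - 1.99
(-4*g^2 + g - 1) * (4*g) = -16*g^3 + 4*g^2 - 4*g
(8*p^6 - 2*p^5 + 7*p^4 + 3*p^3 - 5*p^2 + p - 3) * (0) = 0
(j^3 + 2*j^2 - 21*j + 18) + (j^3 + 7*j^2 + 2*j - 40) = 2*j^3 + 9*j^2 - 19*j - 22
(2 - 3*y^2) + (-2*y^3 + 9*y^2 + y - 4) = -2*y^3 + 6*y^2 + y - 2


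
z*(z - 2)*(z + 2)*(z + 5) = z^4 + 5*z^3 - 4*z^2 - 20*z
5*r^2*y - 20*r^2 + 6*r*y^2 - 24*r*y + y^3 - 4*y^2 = (r + y)*(5*r + y)*(y - 4)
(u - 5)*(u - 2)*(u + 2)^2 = u^4 - 3*u^3 - 14*u^2 + 12*u + 40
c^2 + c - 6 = (c - 2)*(c + 3)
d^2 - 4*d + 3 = (d - 3)*(d - 1)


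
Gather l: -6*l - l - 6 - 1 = -7*l - 7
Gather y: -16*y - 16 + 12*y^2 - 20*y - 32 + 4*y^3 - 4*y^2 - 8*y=4*y^3 + 8*y^2 - 44*y - 48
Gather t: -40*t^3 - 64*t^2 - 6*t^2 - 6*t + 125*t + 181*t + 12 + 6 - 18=-40*t^3 - 70*t^2 + 300*t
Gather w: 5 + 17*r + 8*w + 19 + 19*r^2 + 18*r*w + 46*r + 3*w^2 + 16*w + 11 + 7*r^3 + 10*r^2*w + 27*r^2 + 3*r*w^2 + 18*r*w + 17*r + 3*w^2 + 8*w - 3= 7*r^3 + 46*r^2 + 80*r + w^2*(3*r + 6) + w*(10*r^2 + 36*r + 32) + 32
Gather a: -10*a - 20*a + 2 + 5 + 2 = 9 - 30*a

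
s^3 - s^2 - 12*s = s*(s - 4)*(s + 3)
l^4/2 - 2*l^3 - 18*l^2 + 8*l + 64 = (l/2 + 1)*(l - 8)*(l - 2)*(l + 4)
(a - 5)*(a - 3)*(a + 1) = a^3 - 7*a^2 + 7*a + 15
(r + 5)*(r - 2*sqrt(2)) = r^2 - 2*sqrt(2)*r + 5*r - 10*sqrt(2)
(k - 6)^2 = k^2 - 12*k + 36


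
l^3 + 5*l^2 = l^2*(l + 5)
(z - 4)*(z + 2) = z^2 - 2*z - 8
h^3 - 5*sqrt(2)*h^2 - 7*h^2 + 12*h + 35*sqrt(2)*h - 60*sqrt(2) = (h - 4)*(h - 3)*(h - 5*sqrt(2))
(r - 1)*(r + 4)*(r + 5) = r^3 + 8*r^2 + 11*r - 20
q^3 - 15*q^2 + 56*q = q*(q - 8)*(q - 7)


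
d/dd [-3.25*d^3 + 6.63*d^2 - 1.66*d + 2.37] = -9.75*d^2 + 13.26*d - 1.66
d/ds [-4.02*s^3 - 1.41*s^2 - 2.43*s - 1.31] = -12.06*s^2 - 2.82*s - 2.43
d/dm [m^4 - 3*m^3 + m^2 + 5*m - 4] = 4*m^3 - 9*m^2 + 2*m + 5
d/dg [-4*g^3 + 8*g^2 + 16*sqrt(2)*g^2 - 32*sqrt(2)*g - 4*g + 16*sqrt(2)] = -12*g^2 + 16*g + 32*sqrt(2)*g - 32*sqrt(2) - 4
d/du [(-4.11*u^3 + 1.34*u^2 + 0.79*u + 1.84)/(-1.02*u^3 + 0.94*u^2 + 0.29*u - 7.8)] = (1.77635683940025e-15*u^5 - 2.4966*u^4 - 0.7722*u^3 + 101.4504*u^2 - 24.3632*u - 6.6956)/(1.0404*u^6 - 1.9176*u^5 + 0.292*u^4 + 16.4572*u^3 - 14.5799*u^2 - 4.524*u + 60.84)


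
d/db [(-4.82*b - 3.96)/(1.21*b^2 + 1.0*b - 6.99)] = (5.8322*b^2 + 9.5832*b + 37.6518)/(1.4641*b^4 + 2.42*b^3 - 15.9158*b^2 - 13.98*b + 48.8601)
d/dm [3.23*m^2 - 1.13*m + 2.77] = 6.46*m - 1.13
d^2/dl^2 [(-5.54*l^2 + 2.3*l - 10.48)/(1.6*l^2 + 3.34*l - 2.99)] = (2.8421709430404e-14*l^4 + 70.98752*l^3 - 319.99296*l^2 - 270.01152*l - 387.211964)/(4.096*l^6 + 25.6512*l^5 + 30.58368*l^4 - 58.611656*l^3 - 57.153252*l^2 + 89.579802*l - 26.730899)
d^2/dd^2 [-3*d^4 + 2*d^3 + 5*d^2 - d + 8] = -36*d^2 + 12*d + 10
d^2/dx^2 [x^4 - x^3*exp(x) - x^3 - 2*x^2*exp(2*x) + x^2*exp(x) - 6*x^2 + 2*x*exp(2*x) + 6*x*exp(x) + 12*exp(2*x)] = -x^3*exp(x) - 8*x^2*exp(2*x) - 5*x^2*exp(x) + 12*x^2 - 8*x*exp(2*x) + 4*x*exp(x) - 6*x + 52*exp(2*x) + 14*exp(x) - 12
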